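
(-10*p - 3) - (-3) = -10*p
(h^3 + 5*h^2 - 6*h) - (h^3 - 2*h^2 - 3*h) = 7*h^2 - 3*h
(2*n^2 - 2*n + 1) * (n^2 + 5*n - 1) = 2*n^4 + 8*n^3 - 11*n^2 + 7*n - 1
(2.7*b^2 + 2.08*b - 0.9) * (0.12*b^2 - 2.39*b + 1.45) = 0.324*b^4 - 6.2034*b^3 - 1.1642*b^2 + 5.167*b - 1.305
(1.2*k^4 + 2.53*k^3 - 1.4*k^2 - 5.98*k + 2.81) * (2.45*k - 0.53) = 2.94*k^5 + 5.5625*k^4 - 4.7709*k^3 - 13.909*k^2 + 10.0539*k - 1.4893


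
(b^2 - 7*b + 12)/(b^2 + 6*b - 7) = (b^2 - 7*b + 12)/(b^2 + 6*b - 7)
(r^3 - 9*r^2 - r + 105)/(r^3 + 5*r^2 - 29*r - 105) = (r - 7)/(r + 7)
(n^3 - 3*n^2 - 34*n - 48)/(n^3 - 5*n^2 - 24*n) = (n + 2)/n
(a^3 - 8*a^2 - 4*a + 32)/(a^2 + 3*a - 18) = (a^3 - 8*a^2 - 4*a + 32)/(a^2 + 3*a - 18)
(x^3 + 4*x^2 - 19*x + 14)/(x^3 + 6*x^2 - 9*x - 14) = (x - 1)/(x + 1)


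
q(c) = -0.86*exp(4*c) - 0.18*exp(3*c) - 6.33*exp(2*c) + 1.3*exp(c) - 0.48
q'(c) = -3.44*exp(4*c) - 0.54*exp(3*c) - 12.66*exp(2*c) + 1.3*exp(c)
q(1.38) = -321.32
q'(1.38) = -1087.52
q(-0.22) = -3.96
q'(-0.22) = -8.82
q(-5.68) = -0.48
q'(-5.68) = 0.00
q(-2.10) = -0.42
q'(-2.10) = -0.03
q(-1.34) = -0.58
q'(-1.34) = -0.55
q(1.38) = -321.32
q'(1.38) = -1087.52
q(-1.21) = -0.67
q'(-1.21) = -0.78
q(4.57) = -74934780.98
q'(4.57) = -299459521.96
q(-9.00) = -0.48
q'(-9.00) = 0.00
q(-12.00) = -0.48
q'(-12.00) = 0.00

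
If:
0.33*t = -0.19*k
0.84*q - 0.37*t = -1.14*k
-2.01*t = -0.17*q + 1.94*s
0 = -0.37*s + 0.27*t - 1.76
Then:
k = -5.43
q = 8.75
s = -2.47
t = 3.13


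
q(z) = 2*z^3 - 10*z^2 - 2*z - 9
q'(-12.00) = 1102.00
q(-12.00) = -4881.00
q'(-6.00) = 334.00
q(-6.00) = -789.00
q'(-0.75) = 16.38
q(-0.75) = -13.97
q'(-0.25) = 3.38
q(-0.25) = -9.16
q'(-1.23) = 31.68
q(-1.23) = -25.39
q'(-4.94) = 243.22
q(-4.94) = -484.26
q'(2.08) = -17.64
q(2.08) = -38.43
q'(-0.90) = 20.86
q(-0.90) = -16.76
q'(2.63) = -13.10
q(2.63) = -47.05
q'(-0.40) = 6.96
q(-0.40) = -9.93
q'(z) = 6*z^2 - 20*z - 2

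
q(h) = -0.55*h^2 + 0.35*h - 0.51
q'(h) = 0.35 - 1.1*h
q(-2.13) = -3.75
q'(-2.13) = 2.69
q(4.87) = -11.85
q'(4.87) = -5.01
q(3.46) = -5.88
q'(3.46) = -3.46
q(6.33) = -20.33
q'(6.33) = -6.61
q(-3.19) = -7.22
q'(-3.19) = 3.86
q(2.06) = -2.12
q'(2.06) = -1.92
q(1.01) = -0.72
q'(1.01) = -0.76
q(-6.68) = -27.39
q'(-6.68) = 7.70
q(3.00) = -4.41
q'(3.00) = -2.95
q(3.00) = -4.41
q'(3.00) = -2.95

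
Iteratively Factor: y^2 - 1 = (y + 1)*(y - 1)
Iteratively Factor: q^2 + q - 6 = (q + 3)*(q - 2)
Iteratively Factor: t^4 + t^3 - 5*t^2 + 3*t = (t)*(t^3 + t^2 - 5*t + 3) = t*(t + 3)*(t^2 - 2*t + 1) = t*(t - 1)*(t + 3)*(t - 1)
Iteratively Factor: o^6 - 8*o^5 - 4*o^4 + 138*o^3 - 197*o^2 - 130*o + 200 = (o - 2)*(o^5 - 6*o^4 - 16*o^3 + 106*o^2 + 15*o - 100) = (o - 2)*(o + 1)*(o^4 - 7*o^3 - 9*o^2 + 115*o - 100) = (o - 2)*(o + 1)*(o + 4)*(o^3 - 11*o^2 + 35*o - 25) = (o - 5)*(o - 2)*(o + 1)*(o + 4)*(o^2 - 6*o + 5) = (o - 5)^2*(o - 2)*(o + 1)*(o + 4)*(o - 1)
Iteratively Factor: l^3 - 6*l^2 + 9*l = (l - 3)*(l^2 - 3*l) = l*(l - 3)*(l - 3)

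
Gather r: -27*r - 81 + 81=-27*r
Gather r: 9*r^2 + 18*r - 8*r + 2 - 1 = 9*r^2 + 10*r + 1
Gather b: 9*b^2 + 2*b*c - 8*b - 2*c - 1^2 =9*b^2 + b*(2*c - 8) - 2*c - 1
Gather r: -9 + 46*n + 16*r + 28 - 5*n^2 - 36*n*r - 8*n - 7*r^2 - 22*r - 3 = -5*n^2 + 38*n - 7*r^2 + r*(-36*n - 6) + 16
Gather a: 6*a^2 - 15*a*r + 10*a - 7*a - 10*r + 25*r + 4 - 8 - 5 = 6*a^2 + a*(3 - 15*r) + 15*r - 9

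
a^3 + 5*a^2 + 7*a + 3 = (a + 1)^2*(a + 3)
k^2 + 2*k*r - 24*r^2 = (k - 4*r)*(k + 6*r)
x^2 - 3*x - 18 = (x - 6)*(x + 3)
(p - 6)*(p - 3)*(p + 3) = p^3 - 6*p^2 - 9*p + 54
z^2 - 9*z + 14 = (z - 7)*(z - 2)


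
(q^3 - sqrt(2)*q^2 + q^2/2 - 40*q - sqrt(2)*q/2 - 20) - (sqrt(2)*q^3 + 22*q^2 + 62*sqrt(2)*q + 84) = -sqrt(2)*q^3 + q^3 - 43*q^2/2 - sqrt(2)*q^2 - 125*sqrt(2)*q/2 - 40*q - 104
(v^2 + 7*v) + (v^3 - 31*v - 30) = v^3 + v^2 - 24*v - 30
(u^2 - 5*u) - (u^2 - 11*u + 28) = 6*u - 28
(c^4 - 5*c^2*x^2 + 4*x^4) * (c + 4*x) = c^5 + 4*c^4*x - 5*c^3*x^2 - 20*c^2*x^3 + 4*c*x^4 + 16*x^5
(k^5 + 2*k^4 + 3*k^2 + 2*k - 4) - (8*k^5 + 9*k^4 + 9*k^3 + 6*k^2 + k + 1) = -7*k^5 - 7*k^4 - 9*k^3 - 3*k^2 + k - 5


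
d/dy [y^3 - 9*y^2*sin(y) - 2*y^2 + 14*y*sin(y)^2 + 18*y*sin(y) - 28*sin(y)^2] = -9*y^2*cos(y) + 3*y^2 + 14*y*sin(2*y) + 18*sqrt(2)*y*cos(y + pi/4) - 4*y + 18*sin(y) - 28*sin(2*y) - 7*cos(2*y) + 7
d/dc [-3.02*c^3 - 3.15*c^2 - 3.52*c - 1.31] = -9.06*c^2 - 6.3*c - 3.52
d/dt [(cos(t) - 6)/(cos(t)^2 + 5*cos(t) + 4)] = (cos(t)^2 - 12*cos(t) - 34)*sin(t)/(cos(t)^2 + 5*cos(t) + 4)^2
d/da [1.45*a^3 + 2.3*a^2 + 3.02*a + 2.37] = 4.35*a^2 + 4.6*a + 3.02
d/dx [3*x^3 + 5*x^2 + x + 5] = 9*x^2 + 10*x + 1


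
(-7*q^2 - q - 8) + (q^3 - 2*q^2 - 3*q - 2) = q^3 - 9*q^2 - 4*q - 10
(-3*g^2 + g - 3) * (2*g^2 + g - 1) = -6*g^4 - g^3 - 2*g^2 - 4*g + 3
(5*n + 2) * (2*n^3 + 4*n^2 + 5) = 10*n^4 + 24*n^3 + 8*n^2 + 25*n + 10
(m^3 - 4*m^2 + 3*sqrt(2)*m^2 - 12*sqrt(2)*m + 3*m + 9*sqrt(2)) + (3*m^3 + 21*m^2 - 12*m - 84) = 4*m^3 + 3*sqrt(2)*m^2 + 17*m^2 - 12*sqrt(2)*m - 9*m - 84 + 9*sqrt(2)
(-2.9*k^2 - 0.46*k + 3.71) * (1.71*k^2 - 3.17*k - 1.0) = -4.959*k^4 + 8.4064*k^3 + 10.7023*k^2 - 11.3007*k - 3.71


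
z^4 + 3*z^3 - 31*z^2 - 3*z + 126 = (z - 3)^2*(z + 2)*(z + 7)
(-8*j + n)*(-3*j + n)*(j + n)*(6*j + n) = 144*j^4 + 102*j^3*n - 47*j^2*n^2 - 4*j*n^3 + n^4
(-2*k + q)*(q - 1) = -2*k*q + 2*k + q^2 - q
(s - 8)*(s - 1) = s^2 - 9*s + 8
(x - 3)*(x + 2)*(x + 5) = x^3 + 4*x^2 - 11*x - 30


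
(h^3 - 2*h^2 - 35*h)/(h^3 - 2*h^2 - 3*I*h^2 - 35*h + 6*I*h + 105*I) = h/(h - 3*I)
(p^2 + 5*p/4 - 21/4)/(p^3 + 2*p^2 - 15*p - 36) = (p - 7/4)/(p^2 - p - 12)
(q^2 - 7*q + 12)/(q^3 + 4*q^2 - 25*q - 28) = (q - 3)/(q^2 + 8*q + 7)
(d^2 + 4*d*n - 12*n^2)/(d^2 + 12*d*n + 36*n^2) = (d - 2*n)/(d + 6*n)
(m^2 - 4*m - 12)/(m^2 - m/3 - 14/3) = 3*(m - 6)/(3*m - 7)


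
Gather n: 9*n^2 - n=9*n^2 - n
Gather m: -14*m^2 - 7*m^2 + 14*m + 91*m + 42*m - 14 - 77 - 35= -21*m^2 + 147*m - 126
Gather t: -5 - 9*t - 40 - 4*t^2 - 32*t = -4*t^2 - 41*t - 45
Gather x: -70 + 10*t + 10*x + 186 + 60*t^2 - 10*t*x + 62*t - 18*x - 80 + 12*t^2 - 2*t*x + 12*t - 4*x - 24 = 72*t^2 + 84*t + x*(-12*t - 12) + 12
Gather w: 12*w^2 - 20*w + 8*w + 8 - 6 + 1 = 12*w^2 - 12*w + 3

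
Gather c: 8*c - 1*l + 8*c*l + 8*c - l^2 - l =c*(8*l + 16) - l^2 - 2*l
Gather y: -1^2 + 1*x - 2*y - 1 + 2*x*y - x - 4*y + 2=y*(2*x - 6)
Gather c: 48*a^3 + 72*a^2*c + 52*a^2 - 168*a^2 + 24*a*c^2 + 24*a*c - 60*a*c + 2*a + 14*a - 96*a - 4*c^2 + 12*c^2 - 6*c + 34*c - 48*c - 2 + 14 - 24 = 48*a^3 - 116*a^2 - 80*a + c^2*(24*a + 8) + c*(72*a^2 - 36*a - 20) - 12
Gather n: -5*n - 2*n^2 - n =-2*n^2 - 6*n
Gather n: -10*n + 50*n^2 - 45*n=50*n^2 - 55*n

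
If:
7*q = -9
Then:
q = -9/7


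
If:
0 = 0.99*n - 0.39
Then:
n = 0.39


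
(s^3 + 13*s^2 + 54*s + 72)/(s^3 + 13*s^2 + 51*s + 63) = (s^2 + 10*s + 24)/(s^2 + 10*s + 21)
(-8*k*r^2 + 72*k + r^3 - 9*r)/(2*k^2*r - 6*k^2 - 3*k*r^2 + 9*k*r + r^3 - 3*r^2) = (-8*k*r - 24*k + r^2 + 3*r)/(2*k^2 - 3*k*r + r^2)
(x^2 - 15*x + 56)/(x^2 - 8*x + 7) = (x - 8)/(x - 1)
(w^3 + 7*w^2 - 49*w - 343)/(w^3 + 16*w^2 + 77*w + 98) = (w - 7)/(w + 2)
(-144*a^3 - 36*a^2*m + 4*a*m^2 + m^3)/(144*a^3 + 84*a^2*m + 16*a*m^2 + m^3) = (-6*a + m)/(6*a + m)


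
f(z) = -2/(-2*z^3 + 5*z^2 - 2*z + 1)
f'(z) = -2*(6*z^2 - 10*z + 2)/(-2*z^3 + 5*z^2 - 2*z + 1)^2 = 4*(-3*z^2 + 5*z - 1)/(2*z^3 - 5*z^2 + 2*z - 1)^2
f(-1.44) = -0.10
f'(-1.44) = -0.14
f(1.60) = -0.83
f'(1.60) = -0.47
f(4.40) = 0.02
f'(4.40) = -0.02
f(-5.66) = -0.00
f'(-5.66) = -0.00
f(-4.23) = -0.01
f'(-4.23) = -0.00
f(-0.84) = -0.27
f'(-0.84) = -0.54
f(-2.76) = -0.02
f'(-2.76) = -0.02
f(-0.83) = -0.28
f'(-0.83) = -0.55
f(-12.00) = 0.00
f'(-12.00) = 0.00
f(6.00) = 0.01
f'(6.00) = 0.00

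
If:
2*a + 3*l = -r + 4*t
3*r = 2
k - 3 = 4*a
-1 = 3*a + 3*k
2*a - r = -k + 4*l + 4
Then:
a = -2/3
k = 1/3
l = -17/12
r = 2/3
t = -59/48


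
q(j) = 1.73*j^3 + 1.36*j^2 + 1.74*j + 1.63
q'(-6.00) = 172.26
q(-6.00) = -333.53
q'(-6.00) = 172.26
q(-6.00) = -333.53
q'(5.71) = 186.49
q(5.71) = 377.98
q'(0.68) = 5.99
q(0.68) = 3.99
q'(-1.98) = 16.70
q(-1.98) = -9.91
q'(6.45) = 235.20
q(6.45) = 533.65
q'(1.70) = 21.36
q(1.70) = 17.02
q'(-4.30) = 86.01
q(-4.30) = -118.25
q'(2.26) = 34.40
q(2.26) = 32.48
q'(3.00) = 56.61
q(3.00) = 65.80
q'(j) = 5.19*j^2 + 2.72*j + 1.74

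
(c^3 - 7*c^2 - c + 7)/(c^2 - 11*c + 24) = (c^3 - 7*c^2 - c + 7)/(c^2 - 11*c + 24)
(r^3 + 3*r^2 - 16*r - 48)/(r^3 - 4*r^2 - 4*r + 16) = (r^2 + 7*r + 12)/(r^2 - 4)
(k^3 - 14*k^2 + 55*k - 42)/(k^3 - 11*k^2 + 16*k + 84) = (k - 1)/(k + 2)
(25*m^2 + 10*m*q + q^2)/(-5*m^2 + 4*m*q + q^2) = (5*m + q)/(-m + q)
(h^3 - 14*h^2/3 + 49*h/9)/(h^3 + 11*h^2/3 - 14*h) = (h - 7/3)/(h + 6)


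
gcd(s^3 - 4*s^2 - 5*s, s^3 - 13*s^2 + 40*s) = s^2 - 5*s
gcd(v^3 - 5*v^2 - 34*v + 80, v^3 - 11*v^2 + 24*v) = v - 8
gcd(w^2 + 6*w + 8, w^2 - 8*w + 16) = 1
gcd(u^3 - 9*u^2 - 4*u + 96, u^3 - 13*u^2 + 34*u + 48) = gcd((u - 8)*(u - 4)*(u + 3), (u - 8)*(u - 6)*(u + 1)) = u - 8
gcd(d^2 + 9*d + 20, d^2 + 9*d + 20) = d^2 + 9*d + 20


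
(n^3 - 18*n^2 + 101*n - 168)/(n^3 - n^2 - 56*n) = (n^2 - 10*n + 21)/(n*(n + 7))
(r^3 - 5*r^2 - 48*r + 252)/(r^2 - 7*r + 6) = (r^2 + r - 42)/(r - 1)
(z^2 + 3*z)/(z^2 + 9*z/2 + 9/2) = 2*z/(2*z + 3)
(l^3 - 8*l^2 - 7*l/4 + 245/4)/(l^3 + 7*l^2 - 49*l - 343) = (l^2 - l - 35/4)/(l^2 + 14*l + 49)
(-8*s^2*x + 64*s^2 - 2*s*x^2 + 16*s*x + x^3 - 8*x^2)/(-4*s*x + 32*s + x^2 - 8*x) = 2*s + x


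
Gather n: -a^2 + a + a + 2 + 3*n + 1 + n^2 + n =-a^2 + 2*a + n^2 + 4*n + 3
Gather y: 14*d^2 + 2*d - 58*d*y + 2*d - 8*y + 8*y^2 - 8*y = 14*d^2 + 4*d + 8*y^2 + y*(-58*d - 16)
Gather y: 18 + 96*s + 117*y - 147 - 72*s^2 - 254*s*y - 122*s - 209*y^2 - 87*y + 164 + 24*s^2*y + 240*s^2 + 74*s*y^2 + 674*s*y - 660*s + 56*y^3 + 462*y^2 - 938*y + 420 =168*s^2 - 686*s + 56*y^3 + y^2*(74*s + 253) + y*(24*s^2 + 420*s - 908) + 455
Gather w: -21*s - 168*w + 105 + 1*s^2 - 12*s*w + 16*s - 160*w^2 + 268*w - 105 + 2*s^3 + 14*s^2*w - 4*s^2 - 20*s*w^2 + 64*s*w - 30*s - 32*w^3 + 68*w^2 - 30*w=2*s^3 - 3*s^2 - 35*s - 32*w^3 + w^2*(-20*s - 92) + w*(14*s^2 + 52*s + 70)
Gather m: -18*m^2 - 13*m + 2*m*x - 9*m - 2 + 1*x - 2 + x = -18*m^2 + m*(2*x - 22) + 2*x - 4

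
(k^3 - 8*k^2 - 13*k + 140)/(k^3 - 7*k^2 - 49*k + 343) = (k^2 - k - 20)/(k^2 - 49)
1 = 1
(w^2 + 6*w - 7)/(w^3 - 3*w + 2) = (w + 7)/(w^2 + w - 2)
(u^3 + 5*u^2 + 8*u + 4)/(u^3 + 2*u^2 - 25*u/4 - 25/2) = 4*(u^2 + 3*u + 2)/(4*u^2 - 25)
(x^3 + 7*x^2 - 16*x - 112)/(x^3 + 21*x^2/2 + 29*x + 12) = 2*(x^2 + 3*x - 28)/(2*x^2 + 13*x + 6)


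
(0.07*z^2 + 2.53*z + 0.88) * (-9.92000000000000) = -0.6944*z^2 - 25.0976*z - 8.7296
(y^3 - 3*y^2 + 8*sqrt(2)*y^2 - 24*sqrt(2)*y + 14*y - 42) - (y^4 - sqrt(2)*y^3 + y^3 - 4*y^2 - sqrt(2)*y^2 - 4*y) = -y^4 + sqrt(2)*y^3 + y^2 + 9*sqrt(2)*y^2 - 24*sqrt(2)*y + 18*y - 42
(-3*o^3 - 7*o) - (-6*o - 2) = -3*o^3 - o + 2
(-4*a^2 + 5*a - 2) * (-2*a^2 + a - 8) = 8*a^4 - 14*a^3 + 41*a^2 - 42*a + 16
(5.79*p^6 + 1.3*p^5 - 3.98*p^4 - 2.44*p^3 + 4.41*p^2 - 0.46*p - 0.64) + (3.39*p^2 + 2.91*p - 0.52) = 5.79*p^6 + 1.3*p^5 - 3.98*p^4 - 2.44*p^3 + 7.8*p^2 + 2.45*p - 1.16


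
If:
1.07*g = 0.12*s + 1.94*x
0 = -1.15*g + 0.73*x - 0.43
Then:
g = 0.634782608695652*x - 0.373913043478261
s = -10.5065217391304*x - 3.33405797101449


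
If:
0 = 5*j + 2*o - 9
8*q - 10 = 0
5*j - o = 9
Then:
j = 9/5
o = 0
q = 5/4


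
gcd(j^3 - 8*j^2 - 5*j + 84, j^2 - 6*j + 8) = j - 4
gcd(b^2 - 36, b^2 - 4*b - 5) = 1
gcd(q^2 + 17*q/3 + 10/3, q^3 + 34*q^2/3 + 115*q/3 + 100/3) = q + 5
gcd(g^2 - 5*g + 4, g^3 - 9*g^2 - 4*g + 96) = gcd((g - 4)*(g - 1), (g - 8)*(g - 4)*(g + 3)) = g - 4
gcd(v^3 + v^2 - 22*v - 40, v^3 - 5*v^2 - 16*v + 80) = v^2 - v - 20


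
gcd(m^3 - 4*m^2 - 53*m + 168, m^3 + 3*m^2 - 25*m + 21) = m^2 + 4*m - 21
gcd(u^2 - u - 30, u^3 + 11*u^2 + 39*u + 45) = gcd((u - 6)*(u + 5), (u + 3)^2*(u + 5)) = u + 5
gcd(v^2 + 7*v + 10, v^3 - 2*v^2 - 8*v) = v + 2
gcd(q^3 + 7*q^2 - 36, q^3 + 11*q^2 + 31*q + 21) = q + 3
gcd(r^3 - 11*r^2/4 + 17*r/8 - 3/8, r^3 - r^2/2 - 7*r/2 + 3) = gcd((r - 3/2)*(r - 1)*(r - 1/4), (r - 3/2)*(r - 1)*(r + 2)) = r^2 - 5*r/2 + 3/2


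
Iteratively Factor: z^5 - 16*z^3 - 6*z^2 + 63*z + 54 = (z + 1)*(z^4 - z^3 - 15*z^2 + 9*z + 54) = (z - 3)*(z + 1)*(z^3 + 2*z^2 - 9*z - 18) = (z - 3)*(z + 1)*(z + 2)*(z^2 - 9) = (z - 3)*(z + 1)*(z + 2)*(z + 3)*(z - 3)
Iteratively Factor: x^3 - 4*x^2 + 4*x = (x - 2)*(x^2 - 2*x) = (x - 2)^2*(x)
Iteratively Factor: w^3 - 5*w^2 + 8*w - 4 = (w - 2)*(w^2 - 3*w + 2) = (w - 2)*(w - 1)*(w - 2)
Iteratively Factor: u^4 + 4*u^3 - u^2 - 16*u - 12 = (u - 2)*(u^3 + 6*u^2 + 11*u + 6) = (u - 2)*(u + 2)*(u^2 + 4*u + 3) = (u - 2)*(u + 2)*(u + 3)*(u + 1)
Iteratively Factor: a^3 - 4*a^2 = (a)*(a^2 - 4*a) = a^2*(a - 4)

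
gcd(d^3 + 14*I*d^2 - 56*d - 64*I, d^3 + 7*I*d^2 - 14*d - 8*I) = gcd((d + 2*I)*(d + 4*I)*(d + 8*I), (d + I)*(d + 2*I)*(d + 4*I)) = d^2 + 6*I*d - 8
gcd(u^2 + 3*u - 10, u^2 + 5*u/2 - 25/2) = u + 5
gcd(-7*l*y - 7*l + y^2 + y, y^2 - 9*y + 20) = 1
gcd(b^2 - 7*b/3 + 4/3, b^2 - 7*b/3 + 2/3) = 1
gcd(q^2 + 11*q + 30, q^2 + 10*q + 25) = q + 5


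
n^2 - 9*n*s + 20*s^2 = (n - 5*s)*(n - 4*s)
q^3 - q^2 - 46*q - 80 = (q - 8)*(q + 2)*(q + 5)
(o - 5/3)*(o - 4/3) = o^2 - 3*o + 20/9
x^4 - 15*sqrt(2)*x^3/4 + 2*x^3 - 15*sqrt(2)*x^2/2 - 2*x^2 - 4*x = x*(x - 4*sqrt(2))*(sqrt(2)*x/2 + sqrt(2))*(sqrt(2)*x + 1/2)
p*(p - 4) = p^2 - 4*p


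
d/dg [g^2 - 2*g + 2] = 2*g - 2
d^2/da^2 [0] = 0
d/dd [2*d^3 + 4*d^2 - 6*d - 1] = 6*d^2 + 8*d - 6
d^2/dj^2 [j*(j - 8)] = 2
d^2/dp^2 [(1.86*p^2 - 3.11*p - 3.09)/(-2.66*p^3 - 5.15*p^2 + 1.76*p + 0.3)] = (-26.321232*p^6 + 132.030696*p^5 + 465.739932*p^4 + 816.870062*p^3 + 417.469446*p^2 - 124.42194*p + 25.072308)/(18.821096*p^9 + 109.31802*p^8 + 174.290382*p^7 - 14.438605*p^6 - 139.978152*p^5 + 32.41455*p^4 + 11.581624*p^3 - 1.39734*p^2 - 0.4752*p - 0.027)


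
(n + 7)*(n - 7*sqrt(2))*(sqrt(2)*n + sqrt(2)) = sqrt(2)*n^3 - 14*n^2 + 8*sqrt(2)*n^2 - 112*n + 7*sqrt(2)*n - 98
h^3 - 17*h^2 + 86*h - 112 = (h - 8)*(h - 7)*(h - 2)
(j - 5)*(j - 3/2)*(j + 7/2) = j^3 - 3*j^2 - 61*j/4 + 105/4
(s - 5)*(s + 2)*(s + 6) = s^3 + 3*s^2 - 28*s - 60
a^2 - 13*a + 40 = (a - 8)*(a - 5)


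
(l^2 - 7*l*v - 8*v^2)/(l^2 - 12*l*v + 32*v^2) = (-l - v)/(-l + 4*v)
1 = 1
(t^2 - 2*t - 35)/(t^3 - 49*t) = (t + 5)/(t*(t + 7))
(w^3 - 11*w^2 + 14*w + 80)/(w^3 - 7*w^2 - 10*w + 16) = (w - 5)/(w - 1)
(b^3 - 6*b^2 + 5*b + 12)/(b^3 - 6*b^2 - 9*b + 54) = (b^2 - 3*b - 4)/(b^2 - 3*b - 18)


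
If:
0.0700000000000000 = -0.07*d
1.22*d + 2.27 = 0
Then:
No Solution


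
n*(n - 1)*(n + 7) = n^3 + 6*n^2 - 7*n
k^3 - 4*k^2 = k^2*(k - 4)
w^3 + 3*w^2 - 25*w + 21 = (w - 3)*(w - 1)*(w + 7)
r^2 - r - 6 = (r - 3)*(r + 2)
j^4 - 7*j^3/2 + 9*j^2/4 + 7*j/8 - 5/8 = (j - 5/2)*(j - 1)*(j - 1/2)*(j + 1/2)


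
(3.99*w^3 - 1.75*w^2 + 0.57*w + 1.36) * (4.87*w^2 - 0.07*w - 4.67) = 19.4313*w^5 - 8.8018*w^4 - 15.7349*w^3 + 14.7558*w^2 - 2.7571*w - 6.3512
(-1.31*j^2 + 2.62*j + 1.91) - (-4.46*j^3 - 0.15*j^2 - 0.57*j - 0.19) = 4.46*j^3 - 1.16*j^2 + 3.19*j + 2.1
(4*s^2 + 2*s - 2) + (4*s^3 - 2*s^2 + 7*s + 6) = 4*s^3 + 2*s^2 + 9*s + 4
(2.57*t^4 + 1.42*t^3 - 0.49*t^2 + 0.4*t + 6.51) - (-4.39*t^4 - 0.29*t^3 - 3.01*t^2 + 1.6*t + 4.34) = 6.96*t^4 + 1.71*t^3 + 2.52*t^2 - 1.2*t + 2.17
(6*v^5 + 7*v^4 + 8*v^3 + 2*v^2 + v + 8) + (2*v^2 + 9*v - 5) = 6*v^5 + 7*v^4 + 8*v^3 + 4*v^2 + 10*v + 3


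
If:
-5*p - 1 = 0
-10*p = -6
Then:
No Solution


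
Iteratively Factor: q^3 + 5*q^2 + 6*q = (q)*(q^2 + 5*q + 6) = q*(q + 3)*(q + 2)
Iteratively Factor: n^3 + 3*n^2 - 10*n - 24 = (n - 3)*(n^2 + 6*n + 8) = (n - 3)*(n + 2)*(n + 4)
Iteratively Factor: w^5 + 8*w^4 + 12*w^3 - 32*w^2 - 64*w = (w)*(w^4 + 8*w^3 + 12*w^2 - 32*w - 64) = w*(w + 2)*(w^3 + 6*w^2 - 32) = w*(w + 2)*(w + 4)*(w^2 + 2*w - 8) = w*(w + 2)*(w + 4)^2*(w - 2)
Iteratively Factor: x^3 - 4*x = (x - 2)*(x^2 + 2*x) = x*(x - 2)*(x + 2)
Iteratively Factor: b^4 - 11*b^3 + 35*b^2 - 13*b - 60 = (b - 4)*(b^3 - 7*b^2 + 7*b + 15) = (b - 5)*(b - 4)*(b^2 - 2*b - 3) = (b - 5)*(b - 4)*(b - 3)*(b + 1)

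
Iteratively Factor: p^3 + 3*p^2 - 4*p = (p - 1)*(p^2 + 4*p) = (p - 1)*(p + 4)*(p)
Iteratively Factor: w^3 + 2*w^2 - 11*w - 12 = (w - 3)*(w^2 + 5*w + 4) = (w - 3)*(w + 1)*(w + 4)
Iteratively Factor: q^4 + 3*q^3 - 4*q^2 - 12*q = (q + 2)*(q^3 + q^2 - 6*q) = (q + 2)*(q + 3)*(q^2 - 2*q) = q*(q + 2)*(q + 3)*(q - 2)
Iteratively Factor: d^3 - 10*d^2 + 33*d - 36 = (d - 4)*(d^2 - 6*d + 9) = (d - 4)*(d - 3)*(d - 3)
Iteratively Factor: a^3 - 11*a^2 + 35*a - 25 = (a - 1)*(a^2 - 10*a + 25) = (a - 5)*(a - 1)*(a - 5)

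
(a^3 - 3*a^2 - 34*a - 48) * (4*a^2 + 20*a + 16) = 4*a^5 + 8*a^4 - 180*a^3 - 920*a^2 - 1504*a - 768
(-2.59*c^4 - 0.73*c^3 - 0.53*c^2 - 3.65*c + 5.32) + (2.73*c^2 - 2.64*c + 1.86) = -2.59*c^4 - 0.73*c^3 + 2.2*c^2 - 6.29*c + 7.18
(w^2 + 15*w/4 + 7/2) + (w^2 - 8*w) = 2*w^2 - 17*w/4 + 7/2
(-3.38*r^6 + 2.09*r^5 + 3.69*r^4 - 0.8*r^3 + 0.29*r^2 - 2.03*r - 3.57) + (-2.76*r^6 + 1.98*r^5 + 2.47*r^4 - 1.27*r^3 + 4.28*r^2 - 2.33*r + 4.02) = -6.14*r^6 + 4.07*r^5 + 6.16*r^4 - 2.07*r^3 + 4.57*r^2 - 4.36*r + 0.45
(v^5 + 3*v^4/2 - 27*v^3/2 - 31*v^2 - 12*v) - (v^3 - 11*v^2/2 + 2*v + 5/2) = v^5 + 3*v^4/2 - 29*v^3/2 - 51*v^2/2 - 14*v - 5/2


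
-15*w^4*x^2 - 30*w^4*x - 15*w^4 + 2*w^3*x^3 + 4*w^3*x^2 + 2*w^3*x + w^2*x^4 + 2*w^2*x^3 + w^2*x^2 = (-3*w + x)*(5*w + x)*(w*x + w)^2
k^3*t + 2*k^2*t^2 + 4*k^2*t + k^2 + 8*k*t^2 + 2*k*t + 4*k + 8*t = (k + 4)*(k + 2*t)*(k*t + 1)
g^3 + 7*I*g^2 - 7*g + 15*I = (g - I)*(g + 3*I)*(g + 5*I)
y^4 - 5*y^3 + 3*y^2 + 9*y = y*(y - 3)^2*(y + 1)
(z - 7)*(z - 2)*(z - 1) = z^3 - 10*z^2 + 23*z - 14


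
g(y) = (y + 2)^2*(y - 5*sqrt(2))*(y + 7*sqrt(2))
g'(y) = (y + 2)^2*(y - 5*sqrt(2)) + (y + 2)^2*(y + 7*sqrt(2)) + (y - 5*sqrt(2))*(y + 7*sqrt(2))*(2*y + 4) = 4*y^3 + 6*sqrt(2)*y^2 + 12*y^2 - 132*y + 16*sqrt(2)*y - 280 + 8*sqrt(2)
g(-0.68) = -124.51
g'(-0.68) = -186.10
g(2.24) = -1054.33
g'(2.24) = -365.94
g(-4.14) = -295.71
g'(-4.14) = 251.39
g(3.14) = -1354.25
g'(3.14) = -286.30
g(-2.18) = -2.31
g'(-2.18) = 25.66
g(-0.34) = -195.22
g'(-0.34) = -229.29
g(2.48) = -1140.70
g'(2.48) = -352.93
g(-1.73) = -5.24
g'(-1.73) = -38.87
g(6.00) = -1089.88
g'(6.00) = 676.55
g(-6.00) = -815.53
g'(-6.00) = 261.02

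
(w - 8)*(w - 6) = w^2 - 14*w + 48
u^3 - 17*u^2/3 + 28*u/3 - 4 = (u - 3)*(u - 2)*(u - 2/3)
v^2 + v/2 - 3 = (v - 3/2)*(v + 2)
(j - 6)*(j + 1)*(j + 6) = j^3 + j^2 - 36*j - 36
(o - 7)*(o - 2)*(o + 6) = o^3 - 3*o^2 - 40*o + 84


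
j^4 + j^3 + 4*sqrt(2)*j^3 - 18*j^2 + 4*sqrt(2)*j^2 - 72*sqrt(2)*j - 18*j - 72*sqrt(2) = (j + 1)*(j - 3*sqrt(2))*(j + 3*sqrt(2))*(j + 4*sqrt(2))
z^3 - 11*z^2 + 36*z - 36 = (z - 6)*(z - 3)*(z - 2)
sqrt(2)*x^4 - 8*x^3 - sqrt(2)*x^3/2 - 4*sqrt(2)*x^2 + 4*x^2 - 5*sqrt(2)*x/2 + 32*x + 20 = (x - 5/2)*(x + 1)*(x - 4*sqrt(2))*(sqrt(2)*x + sqrt(2))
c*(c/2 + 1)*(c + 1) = c^3/2 + 3*c^2/2 + c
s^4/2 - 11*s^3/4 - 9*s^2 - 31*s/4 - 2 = (s/2 + 1/2)*(s - 8)*(s + 1/2)*(s + 1)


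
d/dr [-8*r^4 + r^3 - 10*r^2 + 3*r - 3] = -32*r^3 + 3*r^2 - 20*r + 3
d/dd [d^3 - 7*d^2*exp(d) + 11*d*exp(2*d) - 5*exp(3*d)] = -7*d^2*exp(d) + 3*d^2 + 22*d*exp(2*d) - 14*d*exp(d) - 15*exp(3*d) + 11*exp(2*d)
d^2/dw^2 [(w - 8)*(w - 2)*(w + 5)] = 6*w - 10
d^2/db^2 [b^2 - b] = 2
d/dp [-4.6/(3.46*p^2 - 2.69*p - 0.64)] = (31.832*p - 12.374)/(-3.46*p^2 + 2.69*p + 0.64)^2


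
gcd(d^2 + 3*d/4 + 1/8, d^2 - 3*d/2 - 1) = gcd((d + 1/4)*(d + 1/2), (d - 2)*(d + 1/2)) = d + 1/2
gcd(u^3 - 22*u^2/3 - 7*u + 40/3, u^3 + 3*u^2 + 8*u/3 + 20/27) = u + 5/3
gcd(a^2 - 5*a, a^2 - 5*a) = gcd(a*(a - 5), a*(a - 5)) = a^2 - 5*a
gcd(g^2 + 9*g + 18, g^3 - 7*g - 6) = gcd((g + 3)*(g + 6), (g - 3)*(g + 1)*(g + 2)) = 1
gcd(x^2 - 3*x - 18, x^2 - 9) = x + 3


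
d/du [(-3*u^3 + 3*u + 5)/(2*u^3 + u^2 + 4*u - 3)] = (-3*u^4 - 36*u^3 - 6*u^2 - 10*u - 29)/(4*u^6 + 4*u^5 + 17*u^4 - 4*u^3 + 10*u^2 - 24*u + 9)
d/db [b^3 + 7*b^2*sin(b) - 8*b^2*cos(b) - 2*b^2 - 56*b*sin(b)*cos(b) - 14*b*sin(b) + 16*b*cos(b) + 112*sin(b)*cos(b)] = 8*b^2*sin(b) + 7*b^2*cos(b) + 3*b^2 - 2*b*sin(b) - 30*b*cos(b) - 56*b*cos(2*b) - 4*b - 14*sin(b) - 28*sin(2*b) + 16*cos(b) + 112*cos(2*b)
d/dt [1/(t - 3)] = -1/(t - 3)^2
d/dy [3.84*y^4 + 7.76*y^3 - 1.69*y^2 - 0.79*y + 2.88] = 15.36*y^3 + 23.28*y^2 - 3.38*y - 0.79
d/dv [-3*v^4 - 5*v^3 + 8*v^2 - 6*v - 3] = -12*v^3 - 15*v^2 + 16*v - 6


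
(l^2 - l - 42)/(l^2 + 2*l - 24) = (l - 7)/(l - 4)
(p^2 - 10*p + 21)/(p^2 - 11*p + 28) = (p - 3)/(p - 4)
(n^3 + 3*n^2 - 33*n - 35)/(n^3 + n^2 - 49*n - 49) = (n - 5)/(n - 7)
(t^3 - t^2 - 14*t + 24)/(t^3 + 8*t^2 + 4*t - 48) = (t - 3)/(t + 6)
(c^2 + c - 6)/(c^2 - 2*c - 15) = (c - 2)/(c - 5)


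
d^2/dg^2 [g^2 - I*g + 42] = 2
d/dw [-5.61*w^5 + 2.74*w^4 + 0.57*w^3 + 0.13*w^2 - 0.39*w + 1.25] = -28.05*w^4 + 10.96*w^3 + 1.71*w^2 + 0.26*w - 0.39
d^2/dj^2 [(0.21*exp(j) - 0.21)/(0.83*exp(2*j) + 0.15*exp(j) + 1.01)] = (0.144669*exp(4*j) - 0.604821*exp(3*j) - 1.134693*exp(2*j) + 0.667632*exp(j) + 0.246036)*exp(j)/(0.571787*exp(6*j) + 0.310005*exp(5*j) + 2.143392*exp(4*j) + 0.757845*exp(3*j) + 2.608224*exp(2*j) + 0.459045*exp(j) + 1.030301)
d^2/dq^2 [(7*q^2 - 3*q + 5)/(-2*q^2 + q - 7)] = 2*(-2*q^3 + 234*q^2 - 96*q - 257)/(8*q^6 - 12*q^5 + 90*q^4 - 85*q^3 + 315*q^2 - 147*q + 343)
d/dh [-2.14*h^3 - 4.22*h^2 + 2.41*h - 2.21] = -6.42*h^2 - 8.44*h + 2.41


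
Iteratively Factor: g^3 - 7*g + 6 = (g - 1)*(g^2 + g - 6) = (g - 2)*(g - 1)*(g + 3)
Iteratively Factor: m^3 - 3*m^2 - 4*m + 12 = (m + 2)*(m^2 - 5*m + 6) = (m - 2)*(m + 2)*(m - 3)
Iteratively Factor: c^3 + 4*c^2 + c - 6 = (c + 2)*(c^2 + 2*c - 3) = (c - 1)*(c + 2)*(c + 3)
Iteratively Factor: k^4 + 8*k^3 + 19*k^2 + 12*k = (k + 4)*(k^3 + 4*k^2 + 3*k) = (k + 1)*(k + 4)*(k^2 + 3*k) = k*(k + 1)*(k + 4)*(k + 3)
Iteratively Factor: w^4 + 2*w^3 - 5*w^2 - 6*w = (w + 1)*(w^3 + w^2 - 6*w) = (w - 2)*(w + 1)*(w^2 + 3*w) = (w - 2)*(w + 1)*(w + 3)*(w)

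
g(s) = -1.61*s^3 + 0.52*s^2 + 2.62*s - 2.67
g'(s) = -4.83*s^2 + 1.04*s + 2.62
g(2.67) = -22.61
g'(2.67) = -29.04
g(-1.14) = -2.60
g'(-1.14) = -4.84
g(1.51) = -3.07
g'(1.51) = -6.82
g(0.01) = -2.64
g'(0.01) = 2.63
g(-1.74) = 2.83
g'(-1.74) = -13.81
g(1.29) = -1.88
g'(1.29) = -4.08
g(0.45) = -1.53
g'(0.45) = 2.11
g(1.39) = -2.35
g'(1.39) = -5.27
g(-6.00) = 348.09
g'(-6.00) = -177.50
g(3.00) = -33.60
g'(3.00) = -37.73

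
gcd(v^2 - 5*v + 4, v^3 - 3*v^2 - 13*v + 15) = v - 1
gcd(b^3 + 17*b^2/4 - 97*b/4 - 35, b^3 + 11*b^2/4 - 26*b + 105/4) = b + 7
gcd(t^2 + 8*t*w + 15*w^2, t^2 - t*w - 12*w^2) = t + 3*w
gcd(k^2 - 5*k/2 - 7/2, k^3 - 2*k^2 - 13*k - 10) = k + 1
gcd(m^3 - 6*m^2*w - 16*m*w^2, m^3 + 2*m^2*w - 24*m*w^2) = m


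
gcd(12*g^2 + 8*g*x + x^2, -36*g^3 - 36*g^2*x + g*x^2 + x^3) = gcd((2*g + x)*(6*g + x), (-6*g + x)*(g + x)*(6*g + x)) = 6*g + x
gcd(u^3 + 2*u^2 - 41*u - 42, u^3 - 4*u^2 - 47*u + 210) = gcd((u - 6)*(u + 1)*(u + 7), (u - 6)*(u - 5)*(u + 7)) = u^2 + u - 42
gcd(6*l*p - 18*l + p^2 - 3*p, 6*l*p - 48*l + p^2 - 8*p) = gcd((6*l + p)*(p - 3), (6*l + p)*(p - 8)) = 6*l + p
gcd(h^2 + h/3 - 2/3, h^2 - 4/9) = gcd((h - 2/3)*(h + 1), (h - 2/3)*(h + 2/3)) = h - 2/3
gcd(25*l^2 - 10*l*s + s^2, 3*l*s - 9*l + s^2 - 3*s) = 1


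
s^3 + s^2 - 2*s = s*(s - 1)*(s + 2)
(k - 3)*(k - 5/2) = k^2 - 11*k/2 + 15/2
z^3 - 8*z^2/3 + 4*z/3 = z*(z - 2)*(z - 2/3)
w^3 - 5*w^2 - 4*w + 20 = (w - 5)*(w - 2)*(w + 2)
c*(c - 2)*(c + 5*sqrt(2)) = c^3 - 2*c^2 + 5*sqrt(2)*c^2 - 10*sqrt(2)*c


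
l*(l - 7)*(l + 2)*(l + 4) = l^4 - l^3 - 34*l^2 - 56*l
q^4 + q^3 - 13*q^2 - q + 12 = (q - 3)*(q - 1)*(q + 1)*(q + 4)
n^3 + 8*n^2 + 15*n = n*(n + 3)*(n + 5)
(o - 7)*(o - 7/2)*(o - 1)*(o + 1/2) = o^4 - 11*o^3 + 117*o^2/4 - 7*o - 49/4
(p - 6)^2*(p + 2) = p^3 - 10*p^2 + 12*p + 72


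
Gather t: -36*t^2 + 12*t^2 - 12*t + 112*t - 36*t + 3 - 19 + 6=-24*t^2 + 64*t - 10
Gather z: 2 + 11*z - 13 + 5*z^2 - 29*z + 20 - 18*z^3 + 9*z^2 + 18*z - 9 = -18*z^3 + 14*z^2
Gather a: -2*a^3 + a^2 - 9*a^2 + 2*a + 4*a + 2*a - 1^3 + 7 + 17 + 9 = -2*a^3 - 8*a^2 + 8*a + 32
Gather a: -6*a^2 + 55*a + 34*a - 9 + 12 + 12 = -6*a^2 + 89*a + 15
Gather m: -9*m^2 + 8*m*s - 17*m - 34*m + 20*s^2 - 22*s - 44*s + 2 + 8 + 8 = -9*m^2 + m*(8*s - 51) + 20*s^2 - 66*s + 18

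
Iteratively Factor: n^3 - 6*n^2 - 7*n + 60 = (n - 5)*(n^2 - n - 12) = (n - 5)*(n + 3)*(n - 4)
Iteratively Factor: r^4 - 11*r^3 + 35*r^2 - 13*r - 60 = (r - 5)*(r^3 - 6*r^2 + 5*r + 12) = (r - 5)*(r - 3)*(r^2 - 3*r - 4) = (r - 5)*(r - 4)*(r - 3)*(r + 1)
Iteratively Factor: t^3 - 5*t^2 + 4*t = (t - 4)*(t^2 - t) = t*(t - 4)*(t - 1)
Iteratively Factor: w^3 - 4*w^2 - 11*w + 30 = (w - 5)*(w^2 + w - 6) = (w - 5)*(w + 3)*(w - 2)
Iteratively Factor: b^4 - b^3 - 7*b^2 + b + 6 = (b - 1)*(b^3 - 7*b - 6) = (b - 3)*(b - 1)*(b^2 + 3*b + 2) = (b - 3)*(b - 1)*(b + 1)*(b + 2)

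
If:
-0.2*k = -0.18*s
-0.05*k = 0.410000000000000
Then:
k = -8.20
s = -9.11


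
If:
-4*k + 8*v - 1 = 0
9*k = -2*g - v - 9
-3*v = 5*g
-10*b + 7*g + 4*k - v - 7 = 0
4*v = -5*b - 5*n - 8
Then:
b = -1613/1780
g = 81/356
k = -359/356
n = -139/356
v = -135/356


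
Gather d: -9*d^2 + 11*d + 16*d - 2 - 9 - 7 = -9*d^2 + 27*d - 18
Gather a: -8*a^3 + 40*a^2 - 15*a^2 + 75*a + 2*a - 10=-8*a^3 + 25*a^2 + 77*a - 10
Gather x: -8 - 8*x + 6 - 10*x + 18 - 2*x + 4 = 20 - 20*x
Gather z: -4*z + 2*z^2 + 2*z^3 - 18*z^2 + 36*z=2*z^3 - 16*z^2 + 32*z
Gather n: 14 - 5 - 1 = 8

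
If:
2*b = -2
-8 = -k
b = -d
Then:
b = -1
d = 1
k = 8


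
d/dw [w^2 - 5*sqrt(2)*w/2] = 2*w - 5*sqrt(2)/2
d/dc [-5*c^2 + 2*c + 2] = 2 - 10*c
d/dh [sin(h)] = cos(h)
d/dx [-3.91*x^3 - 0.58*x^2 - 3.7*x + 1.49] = -11.73*x^2 - 1.16*x - 3.7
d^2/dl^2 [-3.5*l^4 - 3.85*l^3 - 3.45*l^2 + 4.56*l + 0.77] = -42.0*l^2 - 23.1*l - 6.9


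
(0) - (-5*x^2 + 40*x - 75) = 5*x^2 - 40*x + 75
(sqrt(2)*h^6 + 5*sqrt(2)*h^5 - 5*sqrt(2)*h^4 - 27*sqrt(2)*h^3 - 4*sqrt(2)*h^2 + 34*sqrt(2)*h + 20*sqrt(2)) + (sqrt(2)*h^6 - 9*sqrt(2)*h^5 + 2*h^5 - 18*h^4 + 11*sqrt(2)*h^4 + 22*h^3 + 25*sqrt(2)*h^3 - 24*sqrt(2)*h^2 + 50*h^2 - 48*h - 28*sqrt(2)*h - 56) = 2*sqrt(2)*h^6 - 4*sqrt(2)*h^5 + 2*h^5 - 18*h^4 + 6*sqrt(2)*h^4 - 2*sqrt(2)*h^3 + 22*h^3 - 28*sqrt(2)*h^2 + 50*h^2 - 48*h + 6*sqrt(2)*h - 56 + 20*sqrt(2)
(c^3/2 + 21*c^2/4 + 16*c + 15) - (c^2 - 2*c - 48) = c^3/2 + 17*c^2/4 + 18*c + 63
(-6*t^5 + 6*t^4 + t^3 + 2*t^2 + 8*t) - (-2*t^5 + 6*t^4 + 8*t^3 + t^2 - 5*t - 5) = -4*t^5 - 7*t^3 + t^2 + 13*t + 5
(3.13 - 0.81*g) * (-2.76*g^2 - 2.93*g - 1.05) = 2.2356*g^3 - 6.2655*g^2 - 8.3204*g - 3.2865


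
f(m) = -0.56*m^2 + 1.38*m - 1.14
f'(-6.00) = 8.10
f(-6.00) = -29.58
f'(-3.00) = 4.74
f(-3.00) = -10.32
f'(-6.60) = 8.77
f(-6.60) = -34.64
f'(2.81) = -1.77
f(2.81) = -1.68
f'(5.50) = -4.78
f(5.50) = -10.49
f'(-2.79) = 4.50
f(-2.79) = -9.35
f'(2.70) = -1.64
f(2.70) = -1.50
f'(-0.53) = 1.97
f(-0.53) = -2.03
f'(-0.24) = 1.65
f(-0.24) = -1.50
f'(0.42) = 0.91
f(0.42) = -0.66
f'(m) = 1.38 - 1.12*m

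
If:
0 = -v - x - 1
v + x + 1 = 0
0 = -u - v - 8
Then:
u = x - 7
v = -x - 1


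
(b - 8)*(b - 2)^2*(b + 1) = b^4 - 11*b^3 + 24*b^2 + 4*b - 32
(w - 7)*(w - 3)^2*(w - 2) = w^4 - 15*w^3 + 77*w^2 - 165*w + 126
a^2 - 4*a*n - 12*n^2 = (a - 6*n)*(a + 2*n)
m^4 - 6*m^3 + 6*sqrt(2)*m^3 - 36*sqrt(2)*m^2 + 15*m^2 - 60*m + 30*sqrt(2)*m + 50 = (m - 5)*(m - 1)*(m + sqrt(2))*(m + 5*sqrt(2))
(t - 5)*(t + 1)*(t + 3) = t^3 - t^2 - 17*t - 15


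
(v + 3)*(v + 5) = v^2 + 8*v + 15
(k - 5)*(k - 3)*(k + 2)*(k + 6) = k^4 - 37*k^2 + 24*k + 180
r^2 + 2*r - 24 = (r - 4)*(r + 6)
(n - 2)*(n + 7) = n^2 + 5*n - 14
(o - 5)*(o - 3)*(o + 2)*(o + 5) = o^4 - o^3 - 31*o^2 + 25*o + 150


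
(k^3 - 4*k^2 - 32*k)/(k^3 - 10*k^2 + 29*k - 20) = k*(k^2 - 4*k - 32)/(k^3 - 10*k^2 + 29*k - 20)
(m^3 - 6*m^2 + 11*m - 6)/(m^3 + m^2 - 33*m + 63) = (m^2 - 3*m + 2)/(m^2 + 4*m - 21)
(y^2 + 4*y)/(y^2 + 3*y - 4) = y/(y - 1)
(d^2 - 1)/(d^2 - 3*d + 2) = (d + 1)/(d - 2)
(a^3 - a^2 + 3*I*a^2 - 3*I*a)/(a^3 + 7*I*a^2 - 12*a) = (a - 1)/(a + 4*I)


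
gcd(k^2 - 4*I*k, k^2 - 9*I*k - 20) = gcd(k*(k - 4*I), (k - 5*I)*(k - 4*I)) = k - 4*I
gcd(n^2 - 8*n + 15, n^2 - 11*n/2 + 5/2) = n - 5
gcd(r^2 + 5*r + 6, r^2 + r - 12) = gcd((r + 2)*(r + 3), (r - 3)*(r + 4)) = 1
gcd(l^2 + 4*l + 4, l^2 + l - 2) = l + 2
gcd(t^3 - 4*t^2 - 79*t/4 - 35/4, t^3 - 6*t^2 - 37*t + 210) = t - 7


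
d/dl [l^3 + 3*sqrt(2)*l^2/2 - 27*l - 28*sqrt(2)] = 3*l^2 + 3*sqrt(2)*l - 27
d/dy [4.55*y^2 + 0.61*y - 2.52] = 9.1*y + 0.61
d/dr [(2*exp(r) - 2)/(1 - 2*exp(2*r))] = 2*(-4*(1 - exp(r))*exp(r) - 2*exp(2*r) + 1)*exp(r)/(2*exp(2*r) - 1)^2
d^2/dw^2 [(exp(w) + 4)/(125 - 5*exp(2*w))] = (8*(exp(w) + 2)*(exp(2*w) - 25)*exp(w) - 8*(exp(w) + 4)*exp(3*w) - (exp(2*w) - 25)^2)*exp(w)/(5*(exp(2*w) - 25)^3)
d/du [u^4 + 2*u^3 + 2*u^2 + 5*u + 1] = 4*u^3 + 6*u^2 + 4*u + 5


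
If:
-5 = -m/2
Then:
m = 10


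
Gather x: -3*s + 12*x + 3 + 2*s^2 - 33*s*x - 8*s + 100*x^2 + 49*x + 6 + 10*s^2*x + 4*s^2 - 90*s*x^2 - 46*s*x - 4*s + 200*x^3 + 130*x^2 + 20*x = 6*s^2 - 15*s + 200*x^3 + x^2*(230 - 90*s) + x*(10*s^2 - 79*s + 81) + 9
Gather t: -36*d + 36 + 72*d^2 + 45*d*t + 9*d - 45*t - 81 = 72*d^2 - 27*d + t*(45*d - 45) - 45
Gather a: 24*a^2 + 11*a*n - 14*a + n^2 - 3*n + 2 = 24*a^2 + a*(11*n - 14) + n^2 - 3*n + 2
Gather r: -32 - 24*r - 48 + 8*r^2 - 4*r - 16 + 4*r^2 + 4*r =12*r^2 - 24*r - 96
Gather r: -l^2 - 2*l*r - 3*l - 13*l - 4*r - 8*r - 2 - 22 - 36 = -l^2 - 16*l + r*(-2*l - 12) - 60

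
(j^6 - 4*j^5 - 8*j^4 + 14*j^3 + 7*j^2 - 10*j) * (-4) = -4*j^6 + 16*j^5 + 32*j^4 - 56*j^3 - 28*j^2 + 40*j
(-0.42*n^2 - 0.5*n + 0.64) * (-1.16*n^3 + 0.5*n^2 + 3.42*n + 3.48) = 0.4872*n^5 + 0.37*n^4 - 2.4288*n^3 - 2.8516*n^2 + 0.4488*n + 2.2272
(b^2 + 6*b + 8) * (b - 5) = b^3 + b^2 - 22*b - 40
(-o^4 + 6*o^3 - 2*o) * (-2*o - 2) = 2*o^5 - 10*o^4 - 12*o^3 + 4*o^2 + 4*o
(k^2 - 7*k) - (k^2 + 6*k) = -13*k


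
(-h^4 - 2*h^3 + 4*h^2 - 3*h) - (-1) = -h^4 - 2*h^3 + 4*h^2 - 3*h + 1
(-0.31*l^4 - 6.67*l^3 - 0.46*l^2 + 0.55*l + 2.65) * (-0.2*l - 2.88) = 0.062*l^5 + 2.2268*l^4 + 19.3016*l^3 + 1.2148*l^2 - 2.114*l - 7.632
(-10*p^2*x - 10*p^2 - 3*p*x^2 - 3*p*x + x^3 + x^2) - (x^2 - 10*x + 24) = -10*p^2*x - 10*p^2 - 3*p*x^2 - 3*p*x + x^3 + 10*x - 24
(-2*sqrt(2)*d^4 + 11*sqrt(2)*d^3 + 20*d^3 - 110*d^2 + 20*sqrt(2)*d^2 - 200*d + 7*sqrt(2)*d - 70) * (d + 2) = -2*sqrt(2)*d^5 + 7*sqrt(2)*d^4 + 20*d^4 - 70*d^3 + 42*sqrt(2)*d^3 - 420*d^2 + 47*sqrt(2)*d^2 - 470*d + 14*sqrt(2)*d - 140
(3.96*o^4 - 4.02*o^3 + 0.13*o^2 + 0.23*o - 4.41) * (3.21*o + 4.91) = 12.7116*o^5 + 6.5394*o^4 - 19.3209*o^3 + 1.3766*o^2 - 13.0268*o - 21.6531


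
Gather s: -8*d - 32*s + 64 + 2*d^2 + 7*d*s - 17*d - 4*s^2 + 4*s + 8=2*d^2 - 25*d - 4*s^2 + s*(7*d - 28) + 72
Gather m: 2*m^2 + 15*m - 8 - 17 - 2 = 2*m^2 + 15*m - 27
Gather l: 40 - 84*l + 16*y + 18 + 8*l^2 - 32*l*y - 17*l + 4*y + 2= 8*l^2 + l*(-32*y - 101) + 20*y + 60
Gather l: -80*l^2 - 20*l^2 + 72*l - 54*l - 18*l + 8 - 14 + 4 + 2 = -100*l^2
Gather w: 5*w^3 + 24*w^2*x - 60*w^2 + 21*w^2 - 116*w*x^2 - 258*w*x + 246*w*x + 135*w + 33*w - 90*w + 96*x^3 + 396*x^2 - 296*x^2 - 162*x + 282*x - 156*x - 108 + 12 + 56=5*w^3 + w^2*(24*x - 39) + w*(-116*x^2 - 12*x + 78) + 96*x^3 + 100*x^2 - 36*x - 40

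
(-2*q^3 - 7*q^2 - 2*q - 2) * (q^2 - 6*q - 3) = -2*q^5 + 5*q^4 + 46*q^3 + 31*q^2 + 18*q + 6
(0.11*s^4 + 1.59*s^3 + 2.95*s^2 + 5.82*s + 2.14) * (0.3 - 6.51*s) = -0.7161*s^5 - 10.3179*s^4 - 18.7275*s^3 - 37.0032*s^2 - 12.1854*s + 0.642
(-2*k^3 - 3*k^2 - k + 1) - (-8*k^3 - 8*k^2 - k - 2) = 6*k^3 + 5*k^2 + 3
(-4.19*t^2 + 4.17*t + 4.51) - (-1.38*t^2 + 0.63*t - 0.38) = -2.81*t^2 + 3.54*t + 4.89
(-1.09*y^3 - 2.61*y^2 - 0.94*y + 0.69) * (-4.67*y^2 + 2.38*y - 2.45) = 5.0903*y^5 + 9.5945*y^4 + 0.8485*y^3 + 0.935*y^2 + 3.9452*y - 1.6905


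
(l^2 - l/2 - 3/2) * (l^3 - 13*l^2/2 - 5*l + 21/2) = l^5 - 7*l^4 - 13*l^3/4 + 91*l^2/4 + 9*l/4 - 63/4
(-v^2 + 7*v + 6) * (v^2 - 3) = -v^4 + 7*v^3 + 9*v^2 - 21*v - 18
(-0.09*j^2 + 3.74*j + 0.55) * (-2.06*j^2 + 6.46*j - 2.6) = 0.1854*j^4 - 8.2858*j^3 + 23.2614*j^2 - 6.171*j - 1.43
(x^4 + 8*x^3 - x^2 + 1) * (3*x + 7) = 3*x^5 + 31*x^4 + 53*x^3 - 7*x^2 + 3*x + 7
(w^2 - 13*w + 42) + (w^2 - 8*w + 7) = 2*w^2 - 21*w + 49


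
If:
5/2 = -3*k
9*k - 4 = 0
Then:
No Solution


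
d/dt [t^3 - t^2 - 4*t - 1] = 3*t^2 - 2*t - 4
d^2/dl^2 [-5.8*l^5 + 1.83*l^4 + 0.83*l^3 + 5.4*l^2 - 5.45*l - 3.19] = -116.0*l^3 + 21.96*l^2 + 4.98*l + 10.8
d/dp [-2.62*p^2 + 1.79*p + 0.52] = 1.79 - 5.24*p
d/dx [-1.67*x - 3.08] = -1.67000000000000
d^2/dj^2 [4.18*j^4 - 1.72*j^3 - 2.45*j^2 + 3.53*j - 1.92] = 50.16*j^2 - 10.32*j - 4.9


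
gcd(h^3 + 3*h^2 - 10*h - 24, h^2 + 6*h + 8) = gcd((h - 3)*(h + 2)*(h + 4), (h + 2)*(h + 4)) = h^2 + 6*h + 8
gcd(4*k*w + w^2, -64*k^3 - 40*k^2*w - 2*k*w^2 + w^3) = 4*k + w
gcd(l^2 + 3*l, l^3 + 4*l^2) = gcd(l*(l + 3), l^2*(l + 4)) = l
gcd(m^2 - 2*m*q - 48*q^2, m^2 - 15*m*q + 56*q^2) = -m + 8*q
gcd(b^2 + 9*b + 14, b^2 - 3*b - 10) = b + 2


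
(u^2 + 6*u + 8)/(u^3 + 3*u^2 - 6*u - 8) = (u + 2)/(u^2 - u - 2)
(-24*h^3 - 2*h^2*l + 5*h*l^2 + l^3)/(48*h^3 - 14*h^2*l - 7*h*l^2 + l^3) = (-4*h - l)/(8*h - l)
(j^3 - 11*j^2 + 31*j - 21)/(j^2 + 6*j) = (j^3 - 11*j^2 + 31*j - 21)/(j*(j + 6))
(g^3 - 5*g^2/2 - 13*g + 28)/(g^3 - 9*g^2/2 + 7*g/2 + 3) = (2*g^2 - g - 28)/(2*g^2 - 5*g - 3)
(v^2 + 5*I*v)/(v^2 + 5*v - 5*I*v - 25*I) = v*(v + 5*I)/(v^2 + 5*v*(1 - I) - 25*I)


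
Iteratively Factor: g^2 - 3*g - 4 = (g - 4)*(g + 1)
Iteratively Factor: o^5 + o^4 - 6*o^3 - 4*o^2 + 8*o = (o - 1)*(o^4 + 2*o^3 - 4*o^2 - 8*o) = (o - 2)*(o - 1)*(o^3 + 4*o^2 + 4*o) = (o - 2)*(o - 1)*(o + 2)*(o^2 + 2*o) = o*(o - 2)*(o - 1)*(o + 2)*(o + 2)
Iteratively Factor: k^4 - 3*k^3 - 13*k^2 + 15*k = (k)*(k^3 - 3*k^2 - 13*k + 15) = k*(k - 5)*(k^2 + 2*k - 3) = k*(k - 5)*(k - 1)*(k + 3)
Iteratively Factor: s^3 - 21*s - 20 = (s - 5)*(s^2 + 5*s + 4) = (s - 5)*(s + 1)*(s + 4)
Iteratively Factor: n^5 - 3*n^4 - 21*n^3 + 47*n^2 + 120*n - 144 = (n - 4)*(n^4 + n^3 - 17*n^2 - 21*n + 36) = (n - 4)*(n + 3)*(n^3 - 2*n^2 - 11*n + 12) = (n - 4)*(n + 3)^2*(n^2 - 5*n + 4) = (n - 4)^2*(n + 3)^2*(n - 1)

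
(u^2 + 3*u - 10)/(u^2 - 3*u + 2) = (u + 5)/(u - 1)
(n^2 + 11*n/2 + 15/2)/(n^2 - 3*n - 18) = (n + 5/2)/(n - 6)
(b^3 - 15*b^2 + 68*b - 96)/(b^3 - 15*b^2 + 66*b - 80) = (b^2 - 7*b + 12)/(b^2 - 7*b + 10)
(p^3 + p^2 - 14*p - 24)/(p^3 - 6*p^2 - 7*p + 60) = (p + 2)/(p - 5)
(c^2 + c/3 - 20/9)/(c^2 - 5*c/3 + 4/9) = (3*c + 5)/(3*c - 1)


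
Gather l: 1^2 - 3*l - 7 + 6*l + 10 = 3*l + 4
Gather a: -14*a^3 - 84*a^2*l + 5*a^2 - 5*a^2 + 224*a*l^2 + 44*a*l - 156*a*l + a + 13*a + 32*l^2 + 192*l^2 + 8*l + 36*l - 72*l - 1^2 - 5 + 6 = -14*a^3 - 84*a^2*l + a*(224*l^2 - 112*l + 14) + 224*l^2 - 28*l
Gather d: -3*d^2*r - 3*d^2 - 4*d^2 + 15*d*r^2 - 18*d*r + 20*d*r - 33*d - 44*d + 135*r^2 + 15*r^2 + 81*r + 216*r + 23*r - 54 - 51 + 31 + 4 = d^2*(-3*r - 7) + d*(15*r^2 + 2*r - 77) + 150*r^2 + 320*r - 70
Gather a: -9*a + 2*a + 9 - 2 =7 - 7*a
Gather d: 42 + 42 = 84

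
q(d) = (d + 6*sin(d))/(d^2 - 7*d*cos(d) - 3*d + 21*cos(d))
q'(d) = (d + 6*sin(d))*(-7*d*sin(d) - 2*d + 21*sin(d) + 7*cos(d) + 3)/(d^2 - 7*d*cos(d) - 3*d + 21*cos(d))^2 + (6*cos(d) + 1)/(d^2 - 7*d*cos(d) - 3*d + 21*cos(d)) = ((d + 6*sin(d))*(-7*d*sin(d) - 2*d + 21*sin(d) + 7*cos(d) + 3) + (6*cos(d) + 1)*(d^2 - 7*d*cos(d) - 3*d + 21*cos(d)))/((d - 3)^2*(d - 7*cos(d))^2)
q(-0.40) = -0.12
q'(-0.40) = 0.28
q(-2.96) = 0.17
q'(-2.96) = 0.25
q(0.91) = 0.80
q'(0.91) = 2.58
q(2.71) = -1.98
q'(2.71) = -4.29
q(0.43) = 0.19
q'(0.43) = 0.63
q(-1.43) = -0.69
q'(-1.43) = 1.71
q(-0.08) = -0.03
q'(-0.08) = 0.31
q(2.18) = -1.40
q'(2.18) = 0.30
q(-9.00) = -0.36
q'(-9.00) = 0.09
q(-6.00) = -0.04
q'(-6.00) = 0.05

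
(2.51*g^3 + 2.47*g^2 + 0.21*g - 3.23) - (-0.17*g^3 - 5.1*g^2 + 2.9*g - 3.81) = 2.68*g^3 + 7.57*g^2 - 2.69*g + 0.58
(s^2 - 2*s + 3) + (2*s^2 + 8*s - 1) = 3*s^2 + 6*s + 2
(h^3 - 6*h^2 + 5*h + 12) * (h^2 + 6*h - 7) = h^5 - 38*h^3 + 84*h^2 + 37*h - 84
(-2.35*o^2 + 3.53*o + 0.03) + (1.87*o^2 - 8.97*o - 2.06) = -0.48*o^2 - 5.44*o - 2.03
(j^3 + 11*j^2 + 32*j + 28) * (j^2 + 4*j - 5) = j^5 + 15*j^4 + 71*j^3 + 101*j^2 - 48*j - 140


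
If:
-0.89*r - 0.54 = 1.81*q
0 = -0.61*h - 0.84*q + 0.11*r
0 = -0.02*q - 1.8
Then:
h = 156.83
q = -90.00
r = 182.43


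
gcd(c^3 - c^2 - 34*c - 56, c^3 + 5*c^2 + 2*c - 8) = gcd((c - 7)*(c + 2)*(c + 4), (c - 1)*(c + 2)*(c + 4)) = c^2 + 6*c + 8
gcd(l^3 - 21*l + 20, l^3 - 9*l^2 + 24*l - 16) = l^2 - 5*l + 4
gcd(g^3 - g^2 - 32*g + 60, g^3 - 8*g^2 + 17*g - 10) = g^2 - 7*g + 10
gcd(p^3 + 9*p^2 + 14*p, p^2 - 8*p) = p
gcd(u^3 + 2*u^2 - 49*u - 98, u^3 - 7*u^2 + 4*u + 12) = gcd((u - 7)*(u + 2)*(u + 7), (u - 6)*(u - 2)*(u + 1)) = 1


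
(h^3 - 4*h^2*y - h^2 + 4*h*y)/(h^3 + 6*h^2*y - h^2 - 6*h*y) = (h - 4*y)/(h + 6*y)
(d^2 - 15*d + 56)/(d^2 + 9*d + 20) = (d^2 - 15*d + 56)/(d^2 + 9*d + 20)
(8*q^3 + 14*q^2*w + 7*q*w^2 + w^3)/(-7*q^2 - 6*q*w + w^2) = (-8*q^2 - 6*q*w - w^2)/(7*q - w)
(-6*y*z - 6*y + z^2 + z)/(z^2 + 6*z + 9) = (-6*y*z - 6*y + z^2 + z)/(z^2 + 6*z + 9)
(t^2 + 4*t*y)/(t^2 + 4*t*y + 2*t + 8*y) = t/(t + 2)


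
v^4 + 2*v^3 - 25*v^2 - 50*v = v*(v - 5)*(v + 2)*(v + 5)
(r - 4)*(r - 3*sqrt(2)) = r^2 - 3*sqrt(2)*r - 4*r + 12*sqrt(2)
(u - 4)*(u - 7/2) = u^2 - 15*u/2 + 14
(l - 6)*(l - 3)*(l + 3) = l^3 - 6*l^2 - 9*l + 54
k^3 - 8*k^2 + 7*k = k*(k - 7)*(k - 1)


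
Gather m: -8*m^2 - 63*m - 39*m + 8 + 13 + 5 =-8*m^2 - 102*m + 26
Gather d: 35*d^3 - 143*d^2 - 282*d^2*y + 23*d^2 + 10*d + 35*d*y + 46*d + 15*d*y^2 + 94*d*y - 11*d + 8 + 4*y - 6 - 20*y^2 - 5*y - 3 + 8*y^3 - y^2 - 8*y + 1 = 35*d^3 + d^2*(-282*y - 120) + d*(15*y^2 + 129*y + 45) + 8*y^3 - 21*y^2 - 9*y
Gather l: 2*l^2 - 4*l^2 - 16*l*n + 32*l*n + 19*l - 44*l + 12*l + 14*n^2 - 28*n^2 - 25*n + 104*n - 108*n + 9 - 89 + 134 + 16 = -2*l^2 + l*(16*n - 13) - 14*n^2 - 29*n + 70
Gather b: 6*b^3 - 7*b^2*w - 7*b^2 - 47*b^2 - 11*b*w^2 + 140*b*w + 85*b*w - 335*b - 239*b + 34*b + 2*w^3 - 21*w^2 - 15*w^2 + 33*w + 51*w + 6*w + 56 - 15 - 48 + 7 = 6*b^3 + b^2*(-7*w - 54) + b*(-11*w^2 + 225*w - 540) + 2*w^3 - 36*w^2 + 90*w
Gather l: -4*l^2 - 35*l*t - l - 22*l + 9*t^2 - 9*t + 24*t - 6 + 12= -4*l^2 + l*(-35*t - 23) + 9*t^2 + 15*t + 6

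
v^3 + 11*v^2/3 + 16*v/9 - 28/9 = (v - 2/3)*(v + 2)*(v + 7/3)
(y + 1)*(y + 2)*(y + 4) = y^3 + 7*y^2 + 14*y + 8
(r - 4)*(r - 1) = r^2 - 5*r + 4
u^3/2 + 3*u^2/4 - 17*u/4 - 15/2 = (u/2 + 1)*(u - 3)*(u + 5/2)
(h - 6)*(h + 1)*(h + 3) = h^3 - 2*h^2 - 21*h - 18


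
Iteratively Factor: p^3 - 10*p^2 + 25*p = (p - 5)*(p^2 - 5*p) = (p - 5)^2*(p)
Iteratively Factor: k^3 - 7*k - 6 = (k + 2)*(k^2 - 2*k - 3) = (k - 3)*(k + 2)*(k + 1)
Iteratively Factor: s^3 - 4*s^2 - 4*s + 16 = (s - 2)*(s^2 - 2*s - 8) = (s - 4)*(s - 2)*(s + 2)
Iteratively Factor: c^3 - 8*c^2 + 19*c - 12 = (c - 1)*(c^2 - 7*c + 12) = (c - 4)*(c - 1)*(c - 3)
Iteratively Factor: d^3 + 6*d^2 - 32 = (d - 2)*(d^2 + 8*d + 16) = (d - 2)*(d + 4)*(d + 4)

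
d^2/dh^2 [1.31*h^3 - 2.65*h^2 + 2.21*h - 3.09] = 7.86*h - 5.3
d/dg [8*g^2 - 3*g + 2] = 16*g - 3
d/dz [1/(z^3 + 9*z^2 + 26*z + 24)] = (-3*z^2 - 18*z - 26)/(z^3 + 9*z^2 + 26*z + 24)^2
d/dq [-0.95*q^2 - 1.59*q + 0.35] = -1.9*q - 1.59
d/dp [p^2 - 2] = 2*p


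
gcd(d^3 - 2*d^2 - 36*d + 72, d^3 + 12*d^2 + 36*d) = d + 6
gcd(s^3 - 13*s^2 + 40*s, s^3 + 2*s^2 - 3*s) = s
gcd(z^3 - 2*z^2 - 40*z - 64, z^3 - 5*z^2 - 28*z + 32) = z^2 - 4*z - 32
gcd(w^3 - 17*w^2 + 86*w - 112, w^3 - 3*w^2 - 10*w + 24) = w - 2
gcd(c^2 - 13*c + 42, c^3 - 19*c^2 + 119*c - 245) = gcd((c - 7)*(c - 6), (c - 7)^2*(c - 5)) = c - 7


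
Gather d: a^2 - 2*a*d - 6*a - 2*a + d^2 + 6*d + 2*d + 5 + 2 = a^2 - 8*a + d^2 + d*(8 - 2*a) + 7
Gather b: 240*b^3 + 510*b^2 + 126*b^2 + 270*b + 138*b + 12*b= 240*b^3 + 636*b^2 + 420*b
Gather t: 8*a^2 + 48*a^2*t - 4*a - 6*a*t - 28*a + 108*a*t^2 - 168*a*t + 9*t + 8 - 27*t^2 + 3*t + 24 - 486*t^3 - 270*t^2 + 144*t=8*a^2 - 32*a - 486*t^3 + t^2*(108*a - 297) + t*(48*a^2 - 174*a + 156) + 32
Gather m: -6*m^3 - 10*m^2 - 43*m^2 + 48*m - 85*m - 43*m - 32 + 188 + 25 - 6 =-6*m^3 - 53*m^2 - 80*m + 175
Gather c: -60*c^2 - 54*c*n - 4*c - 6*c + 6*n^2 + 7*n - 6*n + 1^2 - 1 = -60*c^2 + c*(-54*n - 10) + 6*n^2 + n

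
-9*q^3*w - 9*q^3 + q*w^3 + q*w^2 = (-3*q + w)*(3*q + w)*(q*w + q)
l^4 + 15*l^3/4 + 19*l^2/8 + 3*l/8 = l*(l + 1/4)*(l + 1/2)*(l + 3)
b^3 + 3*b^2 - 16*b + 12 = (b - 2)*(b - 1)*(b + 6)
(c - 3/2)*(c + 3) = c^2 + 3*c/2 - 9/2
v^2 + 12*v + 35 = (v + 5)*(v + 7)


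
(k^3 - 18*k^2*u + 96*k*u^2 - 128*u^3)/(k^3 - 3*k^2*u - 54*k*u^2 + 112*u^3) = (k - 8*u)/(k + 7*u)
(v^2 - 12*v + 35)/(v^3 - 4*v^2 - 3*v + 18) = (v^2 - 12*v + 35)/(v^3 - 4*v^2 - 3*v + 18)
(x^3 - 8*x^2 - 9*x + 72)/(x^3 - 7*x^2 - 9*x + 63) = (x - 8)/(x - 7)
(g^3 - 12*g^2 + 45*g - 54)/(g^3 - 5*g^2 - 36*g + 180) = (g^2 - 6*g + 9)/(g^2 + g - 30)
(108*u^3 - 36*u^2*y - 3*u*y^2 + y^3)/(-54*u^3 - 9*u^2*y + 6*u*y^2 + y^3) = (-6*u + y)/(3*u + y)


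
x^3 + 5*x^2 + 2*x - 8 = (x - 1)*(x + 2)*(x + 4)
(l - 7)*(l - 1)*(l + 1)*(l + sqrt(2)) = l^4 - 7*l^3 + sqrt(2)*l^3 - 7*sqrt(2)*l^2 - l^2 - sqrt(2)*l + 7*l + 7*sqrt(2)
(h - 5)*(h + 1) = h^2 - 4*h - 5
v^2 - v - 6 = (v - 3)*(v + 2)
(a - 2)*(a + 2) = a^2 - 4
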